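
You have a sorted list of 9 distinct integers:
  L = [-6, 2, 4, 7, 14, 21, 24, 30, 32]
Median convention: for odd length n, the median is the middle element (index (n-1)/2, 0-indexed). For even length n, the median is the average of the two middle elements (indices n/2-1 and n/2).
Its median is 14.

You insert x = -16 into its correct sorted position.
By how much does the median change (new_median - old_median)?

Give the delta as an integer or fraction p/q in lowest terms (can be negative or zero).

Old median = 14
After inserting x = -16: new sorted = [-16, -6, 2, 4, 7, 14, 21, 24, 30, 32]
New median = 21/2
Delta = 21/2 - 14 = -7/2

Answer: -7/2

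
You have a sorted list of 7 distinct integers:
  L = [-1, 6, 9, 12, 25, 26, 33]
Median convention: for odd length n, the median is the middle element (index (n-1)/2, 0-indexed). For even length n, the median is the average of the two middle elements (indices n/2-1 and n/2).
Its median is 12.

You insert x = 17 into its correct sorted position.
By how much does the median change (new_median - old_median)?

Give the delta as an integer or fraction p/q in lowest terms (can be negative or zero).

Old median = 12
After inserting x = 17: new sorted = [-1, 6, 9, 12, 17, 25, 26, 33]
New median = 29/2
Delta = 29/2 - 12 = 5/2

Answer: 5/2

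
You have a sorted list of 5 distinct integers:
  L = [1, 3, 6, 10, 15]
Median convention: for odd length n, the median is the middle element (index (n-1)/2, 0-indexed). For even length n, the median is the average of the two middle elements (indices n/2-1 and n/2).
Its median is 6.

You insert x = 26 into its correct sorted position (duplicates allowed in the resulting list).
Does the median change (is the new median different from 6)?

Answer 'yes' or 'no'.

Answer: yes

Derivation:
Old median = 6
Insert x = 26
New median = 8
Changed? yes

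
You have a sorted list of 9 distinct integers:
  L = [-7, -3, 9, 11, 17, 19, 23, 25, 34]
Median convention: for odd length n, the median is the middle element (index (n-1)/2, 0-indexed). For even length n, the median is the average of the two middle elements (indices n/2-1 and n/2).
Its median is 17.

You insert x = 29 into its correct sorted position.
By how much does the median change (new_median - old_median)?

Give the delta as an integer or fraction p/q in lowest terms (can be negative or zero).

Answer: 1

Derivation:
Old median = 17
After inserting x = 29: new sorted = [-7, -3, 9, 11, 17, 19, 23, 25, 29, 34]
New median = 18
Delta = 18 - 17 = 1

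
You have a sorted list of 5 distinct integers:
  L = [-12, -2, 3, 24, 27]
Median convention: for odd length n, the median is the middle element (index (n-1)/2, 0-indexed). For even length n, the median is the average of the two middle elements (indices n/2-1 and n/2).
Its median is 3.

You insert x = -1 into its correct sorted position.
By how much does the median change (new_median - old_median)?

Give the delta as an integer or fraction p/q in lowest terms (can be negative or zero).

Old median = 3
After inserting x = -1: new sorted = [-12, -2, -1, 3, 24, 27]
New median = 1
Delta = 1 - 3 = -2

Answer: -2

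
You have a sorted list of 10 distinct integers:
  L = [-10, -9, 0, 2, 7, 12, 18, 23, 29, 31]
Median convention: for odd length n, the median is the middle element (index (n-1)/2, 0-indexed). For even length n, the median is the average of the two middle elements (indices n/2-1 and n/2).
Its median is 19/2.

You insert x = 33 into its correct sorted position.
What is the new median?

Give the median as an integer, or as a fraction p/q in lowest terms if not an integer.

Old list (sorted, length 10): [-10, -9, 0, 2, 7, 12, 18, 23, 29, 31]
Old median = 19/2
Insert x = 33
Old length even (10). Middle pair: indices 4,5 = 7,12.
New length odd (11). New median = single middle element.
x = 33: 10 elements are < x, 0 elements are > x.
New sorted list: [-10, -9, 0, 2, 7, 12, 18, 23, 29, 31, 33]
New median = 12

Answer: 12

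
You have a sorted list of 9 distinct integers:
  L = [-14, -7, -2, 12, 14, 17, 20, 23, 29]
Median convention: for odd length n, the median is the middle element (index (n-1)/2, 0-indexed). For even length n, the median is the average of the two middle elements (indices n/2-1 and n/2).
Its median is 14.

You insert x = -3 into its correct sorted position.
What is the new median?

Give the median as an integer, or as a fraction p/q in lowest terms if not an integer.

Old list (sorted, length 9): [-14, -7, -2, 12, 14, 17, 20, 23, 29]
Old median = 14
Insert x = -3
Old length odd (9). Middle was index 4 = 14.
New length even (10). New median = avg of two middle elements.
x = -3: 2 elements are < x, 7 elements are > x.
New sorted list: [-14, -7, -3, -2, 12, 14, 17, 20, 23, 29]
New median = 13

Answer: 13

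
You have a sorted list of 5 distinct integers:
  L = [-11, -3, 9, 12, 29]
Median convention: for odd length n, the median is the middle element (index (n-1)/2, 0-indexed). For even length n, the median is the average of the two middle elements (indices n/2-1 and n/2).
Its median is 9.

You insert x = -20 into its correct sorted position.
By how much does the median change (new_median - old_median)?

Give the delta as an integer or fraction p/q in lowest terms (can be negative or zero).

Answer: -6

Derivation:
Old median = 9
After inserting x = -20: new sorted = [-20, -11, -3, 9, 12, 29]
New median = 3
Delta = 3 - 9 = -6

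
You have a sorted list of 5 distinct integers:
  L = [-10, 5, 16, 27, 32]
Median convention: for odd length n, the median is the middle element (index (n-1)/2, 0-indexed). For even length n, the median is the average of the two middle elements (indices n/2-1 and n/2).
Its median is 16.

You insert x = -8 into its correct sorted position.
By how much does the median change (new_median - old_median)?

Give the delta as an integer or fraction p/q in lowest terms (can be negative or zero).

Old median = 16
After inserting x = -8: new sorted = [-10, -8, 5, 16, 27, 32]
New median = 21/2
Delta = 21/2 - 16 = -11/2

Answer: -11/2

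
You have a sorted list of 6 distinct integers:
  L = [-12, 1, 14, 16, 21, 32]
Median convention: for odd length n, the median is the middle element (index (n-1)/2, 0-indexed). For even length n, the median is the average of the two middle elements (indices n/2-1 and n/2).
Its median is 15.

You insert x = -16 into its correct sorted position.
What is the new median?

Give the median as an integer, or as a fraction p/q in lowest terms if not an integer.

Old list (sorted, length 6): [-12, 1, 14, 16, 21, 32]
Old median = 15
Insert x = -16
Old length even (6). Middle pair: indices 2,3 = 14,16.
New length odd (7). New median = single middle element.
x = -16: 0 elements are < x, 6 elements are > x.
New sorted list: [-16, -12, 1, 14, 16, 21, 32]
New median = 14

Answer: 14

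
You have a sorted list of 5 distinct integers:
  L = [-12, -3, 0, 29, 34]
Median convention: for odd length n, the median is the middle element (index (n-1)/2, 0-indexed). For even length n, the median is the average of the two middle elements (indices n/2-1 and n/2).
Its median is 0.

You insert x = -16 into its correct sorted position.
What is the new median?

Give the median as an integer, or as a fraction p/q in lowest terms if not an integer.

Old list (sorted, length 5): [-12, -3, 0, 29, 34]
Old median = 0
Insert x = -16
Old length odd (5). Middle was index 2 = 0.
New length even (6). New median = avg of two middle elements.
x = -16: 0 elements are < x, 5 elements are > x.
New sorted list: [-16, -12, -3, 0, 29, 34]
New median = -3/2

Answer: -3/2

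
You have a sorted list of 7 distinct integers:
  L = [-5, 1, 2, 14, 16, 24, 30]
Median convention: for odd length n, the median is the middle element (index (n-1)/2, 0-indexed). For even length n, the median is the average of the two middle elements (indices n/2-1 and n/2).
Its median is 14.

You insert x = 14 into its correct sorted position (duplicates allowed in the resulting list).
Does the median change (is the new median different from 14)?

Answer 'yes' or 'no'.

Answer: no

Derivation:
Old median = 14
Insert x = 14
New median = 14
Changed? no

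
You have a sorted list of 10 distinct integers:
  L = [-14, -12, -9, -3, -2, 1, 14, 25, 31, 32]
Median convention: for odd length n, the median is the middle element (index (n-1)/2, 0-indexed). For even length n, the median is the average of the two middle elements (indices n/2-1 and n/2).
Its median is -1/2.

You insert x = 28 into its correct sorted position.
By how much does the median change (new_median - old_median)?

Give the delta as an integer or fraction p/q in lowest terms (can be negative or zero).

Old median = -1/2
After inserting x = 28: new sorted = [-14, -12, -9, -3, -2, 1, 14, 25, 28, 31, 32]
New median = 1
Delta = 1 - -1/2 = 3/2

Answer: 3/2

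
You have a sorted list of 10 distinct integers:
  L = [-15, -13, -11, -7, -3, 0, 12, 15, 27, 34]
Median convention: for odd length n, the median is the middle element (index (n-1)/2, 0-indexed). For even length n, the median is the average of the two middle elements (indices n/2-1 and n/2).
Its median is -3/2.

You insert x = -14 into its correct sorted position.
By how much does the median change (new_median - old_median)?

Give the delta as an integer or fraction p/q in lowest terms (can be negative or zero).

Old median = -3/2
After inserting x = -14: new sorted = [-15, -14, -13, -11, -7, -3, 0, 12, 15, 27, 34]
New median = -3
Delta = -3 - -3/2 = -3/2

Answer: -3/2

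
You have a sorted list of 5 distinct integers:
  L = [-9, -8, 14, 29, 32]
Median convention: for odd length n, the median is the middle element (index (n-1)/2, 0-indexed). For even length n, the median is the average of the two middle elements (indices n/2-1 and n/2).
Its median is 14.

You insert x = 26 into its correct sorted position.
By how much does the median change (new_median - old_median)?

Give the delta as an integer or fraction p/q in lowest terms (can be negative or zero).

Old median = 14
After inserting x = 26: new sorted = [-9, -8, 14, 26, 29, 32]
New median = 20
Delta = 20 - 14 = 6

Answer: 6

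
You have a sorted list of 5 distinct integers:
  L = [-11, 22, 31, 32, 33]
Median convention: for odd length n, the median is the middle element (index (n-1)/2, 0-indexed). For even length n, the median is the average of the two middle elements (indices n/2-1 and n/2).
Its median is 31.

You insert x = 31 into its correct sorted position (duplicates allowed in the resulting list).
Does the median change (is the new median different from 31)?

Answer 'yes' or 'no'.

Old median = 31
Insert x = 31
New median = 31
Changed? no

Answer: no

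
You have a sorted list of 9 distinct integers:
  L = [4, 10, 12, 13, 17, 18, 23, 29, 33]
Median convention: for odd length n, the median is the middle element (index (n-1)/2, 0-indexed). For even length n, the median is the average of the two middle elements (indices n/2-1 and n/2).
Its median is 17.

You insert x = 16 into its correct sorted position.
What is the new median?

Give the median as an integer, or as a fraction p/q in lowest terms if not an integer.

Answer: 33/2

Derivation:
Old list (sorted, length 9): [4, 10, 12, 13, 17, 18, 23, 29, 33]
Old median = 17
Insert x = 16
Old length odd (9). Middle was index 4 = 17.
New length even (10). New median = avg of two middle elements.
x = 16: 4 elements are < x, 5 elements are > x.
New sorted list: [4, 10, 12, 13, 16, 17, 18, 23, 29, 33]
New median = 33/2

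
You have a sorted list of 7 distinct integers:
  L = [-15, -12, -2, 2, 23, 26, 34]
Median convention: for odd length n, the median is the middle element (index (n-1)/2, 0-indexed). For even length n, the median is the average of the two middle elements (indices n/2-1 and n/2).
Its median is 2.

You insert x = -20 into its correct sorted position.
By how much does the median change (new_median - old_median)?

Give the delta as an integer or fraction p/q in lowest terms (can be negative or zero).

Old median = 2
After inserting x = -20: new sorted = [-20, -15, -12, -2, 2, 23, 26, 34]
New median = 0
Delta = 0 - 2 = -2

Answer: -2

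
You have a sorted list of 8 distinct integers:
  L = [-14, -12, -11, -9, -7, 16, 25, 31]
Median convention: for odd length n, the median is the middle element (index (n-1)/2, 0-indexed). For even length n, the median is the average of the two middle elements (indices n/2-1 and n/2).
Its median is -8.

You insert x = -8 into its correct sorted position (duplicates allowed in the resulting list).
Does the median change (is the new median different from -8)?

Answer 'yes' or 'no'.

Old median = -8
Insert x = -8
New median = -8
Changed? no

Answer: no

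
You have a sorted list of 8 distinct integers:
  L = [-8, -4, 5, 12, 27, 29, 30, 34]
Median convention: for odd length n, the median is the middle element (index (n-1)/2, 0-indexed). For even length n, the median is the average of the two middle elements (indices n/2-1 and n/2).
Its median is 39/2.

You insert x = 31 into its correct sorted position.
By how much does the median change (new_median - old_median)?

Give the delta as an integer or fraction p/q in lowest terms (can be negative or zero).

Answer: 15/2

Derivation:
Old median = 39/2
After inserting x = 31: new sorted = [-8, -4, 5, 12, 27, 29, 30, 31, 34]
New median = 27
Delta = 27 - 39/2 = 15/2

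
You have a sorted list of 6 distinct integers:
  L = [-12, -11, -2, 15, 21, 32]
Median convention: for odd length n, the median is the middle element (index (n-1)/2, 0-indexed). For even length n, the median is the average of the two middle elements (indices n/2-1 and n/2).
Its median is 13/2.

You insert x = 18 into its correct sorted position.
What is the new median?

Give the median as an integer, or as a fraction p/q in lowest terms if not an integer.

Old list (sorted, length 6): [-12, -11, -2, 15, 21, 32]
Old median = 13/2
Insert x = 18
Old length even (6). Middle pair: indices 2,3 = -2,15.
New length odd (7). New median = single middle element.
x = 18: 4 elements are < x, 2 elements are > x.
New sorted list: [-12, -11, -2, 15, 18, 21, 32]
New median = 15

Answer: 15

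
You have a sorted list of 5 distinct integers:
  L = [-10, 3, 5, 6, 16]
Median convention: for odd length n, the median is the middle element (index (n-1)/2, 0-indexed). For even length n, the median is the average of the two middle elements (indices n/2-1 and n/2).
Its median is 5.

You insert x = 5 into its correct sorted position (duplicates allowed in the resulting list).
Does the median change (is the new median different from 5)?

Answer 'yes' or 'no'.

Old median = 5
Insert x = 5
New median = 5
Changed? no

Answer: no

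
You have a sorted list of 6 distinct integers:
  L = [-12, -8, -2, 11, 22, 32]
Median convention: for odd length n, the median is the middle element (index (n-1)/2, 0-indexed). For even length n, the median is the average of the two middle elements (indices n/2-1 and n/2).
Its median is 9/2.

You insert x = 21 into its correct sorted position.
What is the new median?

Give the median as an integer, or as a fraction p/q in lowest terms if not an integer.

Answer: 11

Derivation:
Old list (sorted, length 6): [-12, -8, -2, 11, 22, 32]
Old median = 9/2
Insert x = 21
Old length even (6). Middle pair: indices 2,3 = -2,11.
New length odd (7). New median = single middle element.
x = 21: 4 elements are < x, 2 elements are > x.
New sorted list: [-12, -8, -2, 11, 21, 22, 32]
New median = 11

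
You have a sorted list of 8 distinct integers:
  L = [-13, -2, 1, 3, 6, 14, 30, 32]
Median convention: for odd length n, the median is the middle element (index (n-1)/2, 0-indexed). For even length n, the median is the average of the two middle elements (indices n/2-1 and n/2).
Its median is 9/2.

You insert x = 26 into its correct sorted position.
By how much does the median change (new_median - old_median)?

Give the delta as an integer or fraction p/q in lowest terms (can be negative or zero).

Old median = 9/2
After inserting x = 26: new sorted = [-13, -2, 1, 3, 6, 14, 26, 30, 32]
New median = 6
Delta = 6 - 9/2 = 3/2

Answer: 3/2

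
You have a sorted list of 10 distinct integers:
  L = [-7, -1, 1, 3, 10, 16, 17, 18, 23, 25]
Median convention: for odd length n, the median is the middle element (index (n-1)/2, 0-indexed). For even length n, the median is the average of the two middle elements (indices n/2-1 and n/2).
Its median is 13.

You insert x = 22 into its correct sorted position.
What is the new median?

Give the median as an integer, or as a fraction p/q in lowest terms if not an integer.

Old list (sorted, length 10): [-7, -1, 1, 3, 10, 16, 17, 18, 23, 25]
Old median = 13
Insert x = 22
Old length even (10). Middle pair: indices 4,5 = 10,16.
New length odd (11). New median = single middle element.
x = 22: 8 elements are < x, 2 elements are > x.
New sorted list: [-7, -1, 1, 3, 10, 16, 17, 18, 22, 23, 25]
New median = 16

Answer: 16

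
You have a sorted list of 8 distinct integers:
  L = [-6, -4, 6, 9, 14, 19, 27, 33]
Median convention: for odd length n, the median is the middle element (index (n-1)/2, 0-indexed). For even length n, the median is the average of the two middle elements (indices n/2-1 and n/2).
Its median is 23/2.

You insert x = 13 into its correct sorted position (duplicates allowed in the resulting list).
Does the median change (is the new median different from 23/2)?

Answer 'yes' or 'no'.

Old median = 23/2
Insert x = 13
New median = 13
Changed? yes

Answer: yes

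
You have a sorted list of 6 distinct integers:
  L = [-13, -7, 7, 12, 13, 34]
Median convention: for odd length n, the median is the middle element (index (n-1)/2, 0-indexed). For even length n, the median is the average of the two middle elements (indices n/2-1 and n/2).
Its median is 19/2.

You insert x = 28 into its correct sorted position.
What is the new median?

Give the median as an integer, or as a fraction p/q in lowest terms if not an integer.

Old list (sorted, length 6): [-13, -7, 7, 12, 13, 34]
Old median = 19/2
Insert x = 28
Old length even (6). Middle pair: indices 2,3 = 7,12.
New length odd (7). New median = single middle element.
x = 28: 5 elements are < x, 1 elements are > x.
New sorted list: [-13, -7, 7, 12, 13, 28, 34]
New median = 12

Answer: 12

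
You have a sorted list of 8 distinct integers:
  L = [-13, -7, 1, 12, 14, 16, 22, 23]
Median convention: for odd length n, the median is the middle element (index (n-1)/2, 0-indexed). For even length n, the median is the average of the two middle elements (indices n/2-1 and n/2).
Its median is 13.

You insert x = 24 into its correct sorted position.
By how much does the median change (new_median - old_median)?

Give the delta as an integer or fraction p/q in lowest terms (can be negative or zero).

Old median = 13
After inserting x = 24: new sorted = [-13, -7, 1, 12, 14, 16, 22, 23, 24]
New median = 14
Delta = 14 - 13 = 1

Answer: 1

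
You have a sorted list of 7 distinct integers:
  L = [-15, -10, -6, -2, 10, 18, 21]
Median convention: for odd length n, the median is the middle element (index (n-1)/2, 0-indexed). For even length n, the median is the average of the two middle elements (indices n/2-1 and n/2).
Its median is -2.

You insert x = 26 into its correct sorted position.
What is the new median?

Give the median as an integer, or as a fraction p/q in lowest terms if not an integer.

Old list (sorted, length 7): [-15, -10, -6, -2, 10, 18, 21]
Old median = -2
Insert x = 26
Old length odd (7). Middle was index 3 = -2.
New length even (8). New median = avg of two middle elements.
x = 26: 7 elements are < x, 0 elements are > x.
New sorted list: [-15, -10, -6, -2, 10, 18, 21, 26]
New median = 4

Answer: 4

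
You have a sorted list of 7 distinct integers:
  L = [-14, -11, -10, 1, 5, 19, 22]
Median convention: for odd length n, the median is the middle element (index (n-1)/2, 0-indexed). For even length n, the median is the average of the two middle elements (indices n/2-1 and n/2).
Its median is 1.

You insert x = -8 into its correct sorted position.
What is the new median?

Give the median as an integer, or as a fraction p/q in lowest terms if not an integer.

Answer: -7/2

Derivation:
Old list (sorted, length 7): [-14, -11, -10, 1, 5, 19, 22]
Old median = 1
Insert x = -8
Old length odd (7). Middle was index 3 = 1.
New length even (8). New median = avg of two middle elements.
x = -8: 3 elements are < x, 4 elements are > x.
New sorted list: [-14, -11, -10, -8, 1, 5, 19, 22]
New median = -7/2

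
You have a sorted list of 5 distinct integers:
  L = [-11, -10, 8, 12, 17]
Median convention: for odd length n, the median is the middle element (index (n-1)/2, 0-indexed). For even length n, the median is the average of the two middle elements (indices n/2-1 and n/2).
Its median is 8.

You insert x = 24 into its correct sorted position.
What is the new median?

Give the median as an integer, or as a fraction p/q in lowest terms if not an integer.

Old list (sorted, length 5): [-11, -10, 8, 12, 17]
Old median = 8
Insert x = 24
Old length odd (5). Middle was index 2 = 8.
New length even (6). New median = avg of two middle elements.
x = 24: 5 elements are < x, 0 elements are > x.
New sorted list: [-11, -10, 8, 12, 17, 24]
New median = 10

Answer: 10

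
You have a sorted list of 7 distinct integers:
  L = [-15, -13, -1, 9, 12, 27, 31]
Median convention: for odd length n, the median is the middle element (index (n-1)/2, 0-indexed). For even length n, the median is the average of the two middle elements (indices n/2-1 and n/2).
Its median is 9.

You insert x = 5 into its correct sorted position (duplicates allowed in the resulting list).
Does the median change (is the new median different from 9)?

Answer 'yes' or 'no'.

Answer: yes

Derivation:
Old median = 9
Insert x = 5
New median = 7
Changed? yes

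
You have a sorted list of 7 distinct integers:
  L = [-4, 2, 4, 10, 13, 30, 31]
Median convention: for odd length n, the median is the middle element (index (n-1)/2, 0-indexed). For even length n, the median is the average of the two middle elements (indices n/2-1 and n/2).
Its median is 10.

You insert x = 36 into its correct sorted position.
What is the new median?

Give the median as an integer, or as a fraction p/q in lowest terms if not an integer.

Old list (sorted, length 7): [-4, 2, 4, 10, 13, 30, 31]
Old median = 10
Insert x = 36
Old length odd (7). Middle was index 3 = 10.
New length even (8). New median = avg of two middle elements.
x = 36: 7 elements are < x, 0 elements are > x.
New sorted list: [-4, 2, 4, 10, 13, 30, 31, 36]
New median = 23/2

Answer: 23/2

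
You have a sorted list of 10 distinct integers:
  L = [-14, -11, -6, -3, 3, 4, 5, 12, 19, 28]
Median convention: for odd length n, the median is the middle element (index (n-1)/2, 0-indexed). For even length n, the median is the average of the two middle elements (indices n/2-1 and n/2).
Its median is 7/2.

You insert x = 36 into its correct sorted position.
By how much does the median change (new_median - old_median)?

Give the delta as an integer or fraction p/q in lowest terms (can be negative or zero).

Old median = 7/2
After inserting x = 36: new sorted = [-14, -11, -6, -3, 3, 4, 5, 12, 19, 28, 36]
New median = 4
Delta = 4 - 7/2 = 1/2

Answer: 1/2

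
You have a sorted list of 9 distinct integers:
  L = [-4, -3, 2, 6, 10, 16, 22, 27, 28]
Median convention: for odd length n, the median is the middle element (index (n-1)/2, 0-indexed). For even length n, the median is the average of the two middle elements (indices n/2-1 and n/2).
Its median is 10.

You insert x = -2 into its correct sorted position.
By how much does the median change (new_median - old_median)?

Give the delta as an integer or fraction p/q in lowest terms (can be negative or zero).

Answer: -2

Derivation:
Old median = 10
After inserting x = -2: new sorted = [-4, -3, -2, 2, 6, 10, 16, 22, 27, 28]
New median = 8
Delta = 8 - 10 = -2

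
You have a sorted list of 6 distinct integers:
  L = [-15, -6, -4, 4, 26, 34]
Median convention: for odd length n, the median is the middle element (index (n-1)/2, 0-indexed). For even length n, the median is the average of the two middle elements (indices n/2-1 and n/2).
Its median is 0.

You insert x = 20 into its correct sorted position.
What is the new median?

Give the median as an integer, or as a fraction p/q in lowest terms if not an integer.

Answer: 4

Derivation:
Old list (sorted, length 6): [-15, -6, -4, 4, 26, 34]
Old median = 0
Insert x = 20
Old length even (6). Middle pair: indices 2,3 = -4,4.
New length odd (7). New median = single middle element.
x = 20: 4 elements are < x, 2 elements are > x.
New sorted list: [-15, -6, -4, 4, 20, 26, 34]
New median = 4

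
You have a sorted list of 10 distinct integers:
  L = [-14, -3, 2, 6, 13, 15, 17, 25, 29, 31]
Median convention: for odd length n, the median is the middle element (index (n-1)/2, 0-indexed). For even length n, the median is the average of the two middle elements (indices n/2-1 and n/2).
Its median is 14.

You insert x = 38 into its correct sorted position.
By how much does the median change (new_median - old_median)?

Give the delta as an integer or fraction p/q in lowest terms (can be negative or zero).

Answer: 1

Derivation:
Old median = 14
After inserting x = 38: new sorted = [-14, -3, 2, 6, 13, 15, 17, 25, 29, 31, 38]
New median = 15
Delta = 15 - 14 = 1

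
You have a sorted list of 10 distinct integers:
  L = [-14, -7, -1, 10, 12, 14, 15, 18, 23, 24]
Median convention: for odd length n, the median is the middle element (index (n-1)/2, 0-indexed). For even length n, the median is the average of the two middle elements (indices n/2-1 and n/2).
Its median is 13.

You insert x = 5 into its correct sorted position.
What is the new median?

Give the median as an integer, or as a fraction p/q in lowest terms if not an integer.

Answer: 12

Derivation:
Old list (sorted, length 10): [-14, -7, -1, 10, 12, 14, 15, 18, 23, 24]
Old median = 13
Insert x = 5
Old length even (10). Middle pair: indices 4,5 = 12,14.
New length odd (11). New median = single middle element.
x = 5: 3 elements are < x, 7 elements are > x.
New sorted list: [-14, -7, -1, 5, 10, 12, 14, 15, 18, 23, 24]
New median = 12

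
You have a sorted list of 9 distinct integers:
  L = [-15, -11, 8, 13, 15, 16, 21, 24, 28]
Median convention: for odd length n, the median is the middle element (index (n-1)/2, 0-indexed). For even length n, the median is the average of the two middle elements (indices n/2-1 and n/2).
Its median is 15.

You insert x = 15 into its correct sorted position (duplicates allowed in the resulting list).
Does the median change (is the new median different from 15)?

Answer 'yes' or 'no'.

Answer: no

Derivation:
Old median = 15
Insert x = 15
New median = 15
Changed? no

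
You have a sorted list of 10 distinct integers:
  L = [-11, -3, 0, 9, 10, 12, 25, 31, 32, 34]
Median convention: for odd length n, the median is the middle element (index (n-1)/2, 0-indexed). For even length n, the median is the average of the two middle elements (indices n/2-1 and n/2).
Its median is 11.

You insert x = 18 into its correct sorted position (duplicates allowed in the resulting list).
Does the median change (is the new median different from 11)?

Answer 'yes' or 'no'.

Old median = 11
Insert x = 18
New median = 12
Changed? yes

Answer: yes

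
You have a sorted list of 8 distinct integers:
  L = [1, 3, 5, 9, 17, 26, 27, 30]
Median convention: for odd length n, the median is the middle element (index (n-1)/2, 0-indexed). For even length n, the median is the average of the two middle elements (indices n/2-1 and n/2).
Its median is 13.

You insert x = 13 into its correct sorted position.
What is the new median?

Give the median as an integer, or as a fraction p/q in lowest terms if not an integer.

Old list (sorted, length 8): [1, 3, 5, 9, 17, 26, 27, 30]
Old median = 13
Insert x = 13
Old length even (8). Middle pair: indices 3,4 = 9,17.
New length odd (9). New median = single middle element.
x = 13: 4 elements are < x, 4 elements are > x.
New sorted list: [1, 3, 5, 9, 13, 17, 26, 27, 30]
New median = 13

Answer: 13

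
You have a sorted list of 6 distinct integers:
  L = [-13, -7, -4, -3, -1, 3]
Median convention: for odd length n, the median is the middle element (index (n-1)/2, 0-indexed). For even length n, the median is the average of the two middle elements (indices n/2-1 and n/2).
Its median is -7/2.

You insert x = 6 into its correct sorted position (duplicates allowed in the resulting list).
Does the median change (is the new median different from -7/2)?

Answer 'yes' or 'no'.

Old median = -7/2
Insert x = 6
New median = -3
Changed? yes

Answer: yes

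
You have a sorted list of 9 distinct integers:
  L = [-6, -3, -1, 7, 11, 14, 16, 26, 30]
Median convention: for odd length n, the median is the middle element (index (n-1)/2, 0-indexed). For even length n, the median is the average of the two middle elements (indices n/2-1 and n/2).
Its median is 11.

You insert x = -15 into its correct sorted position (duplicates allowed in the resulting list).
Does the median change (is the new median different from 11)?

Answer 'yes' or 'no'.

Old median = 11
Insert x = -15
New median = 9
Changed? yes

Answer: yes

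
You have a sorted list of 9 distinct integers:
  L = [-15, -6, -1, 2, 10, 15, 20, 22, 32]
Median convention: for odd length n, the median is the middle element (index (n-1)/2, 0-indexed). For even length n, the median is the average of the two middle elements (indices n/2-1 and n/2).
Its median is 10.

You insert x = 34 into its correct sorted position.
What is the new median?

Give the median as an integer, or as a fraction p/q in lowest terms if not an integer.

Old list (sorted, length 9): [-15, -6, -1, 2, 10, 15, 20, 22, 32]
Old median = 10
Insert x = 34
Old length odd (9). Middle was index 4 = 10.
New length even (10). New median = avg of two middle elements.
x = 34: 9 elements are < x, 0 elements are > x.
New sorted list: [-15, -6, -1, 2, 10, 15, 20, 22, 32, 34]
New median = 25/2

Answer: 25/2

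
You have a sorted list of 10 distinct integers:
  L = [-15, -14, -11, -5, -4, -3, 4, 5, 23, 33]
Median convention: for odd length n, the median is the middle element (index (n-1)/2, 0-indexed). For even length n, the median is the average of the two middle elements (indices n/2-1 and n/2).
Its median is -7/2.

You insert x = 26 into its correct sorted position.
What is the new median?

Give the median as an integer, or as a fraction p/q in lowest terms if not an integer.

Answer: -3

Derivation:
Old list (sorted, length 10): [-15, -14, -11, -5, -4, -3, 4, 5, 23, 33]
Old median = -7/2
Insert x = 26
Old length even (10). Middle pair: indices 4,5 = -4,-3.
New length odd (11). New median = single middle element.
x = 26: 9 elements are < x, 1 elements are > x.
New sorted list: [-15, -14, -11, -5, -4, -3, 4, 5, 23, 26, 33]
New median = -3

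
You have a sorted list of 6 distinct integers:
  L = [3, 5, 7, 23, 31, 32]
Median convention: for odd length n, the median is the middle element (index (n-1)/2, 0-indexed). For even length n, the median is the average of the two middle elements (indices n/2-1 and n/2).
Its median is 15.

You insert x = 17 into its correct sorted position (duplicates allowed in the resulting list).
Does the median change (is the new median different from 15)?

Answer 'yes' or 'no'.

Old median = 15
Insert x = 17
New median = 17
Changed? yes

Answer: yes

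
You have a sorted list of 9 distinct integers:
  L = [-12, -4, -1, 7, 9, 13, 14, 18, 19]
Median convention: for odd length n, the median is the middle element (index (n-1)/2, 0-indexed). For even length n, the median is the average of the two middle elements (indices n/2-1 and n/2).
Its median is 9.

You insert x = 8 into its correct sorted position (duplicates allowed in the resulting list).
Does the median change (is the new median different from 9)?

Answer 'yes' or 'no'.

Old median = 9
Insert x = 8
New median = 17/2
Changed? yes

Answer: yes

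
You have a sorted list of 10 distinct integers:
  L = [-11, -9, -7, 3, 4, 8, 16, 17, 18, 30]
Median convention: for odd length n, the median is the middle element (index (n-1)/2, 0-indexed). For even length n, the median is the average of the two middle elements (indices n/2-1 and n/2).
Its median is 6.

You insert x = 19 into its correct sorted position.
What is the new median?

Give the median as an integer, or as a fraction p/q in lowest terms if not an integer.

Answer: 8

Derivation:
Old list (sorted, length 10): [-11, -9, -7, 3, 4, 8, 16, 17, 18, 30]
Old median = 6
Insert x = 19
Old length even (10). Middle pair: indices 4,5 = 4,8.
New length odd (11). New median = single middle element.
x = 19: 9 elements are < x, 1 elements are > x.
New sorted list: [-11, -9, -7, 3, 4, 8, 16, 17, 18, 19, 30]
New median = 8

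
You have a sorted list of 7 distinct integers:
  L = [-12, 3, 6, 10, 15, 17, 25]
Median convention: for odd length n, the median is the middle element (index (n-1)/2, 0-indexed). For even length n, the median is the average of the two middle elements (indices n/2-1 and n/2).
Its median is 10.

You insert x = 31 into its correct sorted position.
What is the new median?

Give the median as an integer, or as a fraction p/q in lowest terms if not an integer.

Answer: 25/2

Derivation:
Old list (sorted, length 7): [-12, 3, 6, 10, 15, 17, 25]
Old median = 10
Insert x = 31
Old length odd (7). Middle was index 3 = 10.
New length even (8). New median = avg of two middle elements.
x = 31: 7 elements are < x, 0 elements are > x.
New sorted list: [-12, 3, 6, 10, 15, 17, 25, 31]
New median = 25/2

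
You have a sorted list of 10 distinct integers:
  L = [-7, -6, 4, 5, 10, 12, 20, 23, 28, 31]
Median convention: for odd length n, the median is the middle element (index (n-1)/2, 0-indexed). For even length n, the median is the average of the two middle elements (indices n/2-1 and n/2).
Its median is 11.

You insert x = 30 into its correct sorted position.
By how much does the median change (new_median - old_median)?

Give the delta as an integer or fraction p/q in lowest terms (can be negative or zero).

Answer: 1

Derivation:
Old median = 11
After inserting x = 30: new sorted = [-7, -6, 4, 5, 10, 12, 20, 23, 28, 30, 31]
New median = 12
Delta = 12 - 11 = 1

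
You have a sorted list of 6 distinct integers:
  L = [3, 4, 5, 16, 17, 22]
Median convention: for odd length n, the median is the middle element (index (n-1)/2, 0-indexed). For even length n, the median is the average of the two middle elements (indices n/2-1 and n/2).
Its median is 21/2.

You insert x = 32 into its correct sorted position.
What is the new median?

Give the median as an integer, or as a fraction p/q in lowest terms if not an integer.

Answer: 16

Derivation:
Old list (sorted, length 6): [3, 4, 5, 16, 17, 22]
Old median = 21/2
Insert x = 32
Old length even (6). Middle pair: indices 2,3 = 5,16.
New length odd (7). New median = single middle element.
x = 32: 6 elements are < x, 0 elements are > x.
New sorted list: [3, 4, 5, 16, 17, 22, 32]
New median = 16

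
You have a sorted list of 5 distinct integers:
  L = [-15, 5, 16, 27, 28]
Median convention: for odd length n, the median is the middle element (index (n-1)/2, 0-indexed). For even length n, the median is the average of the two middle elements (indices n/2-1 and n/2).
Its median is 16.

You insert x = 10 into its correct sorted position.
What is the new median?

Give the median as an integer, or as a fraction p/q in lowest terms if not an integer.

Old list (sorted, length 5): [-15, 5, 16, 27, 28]
Old median = 16
Insert x = 10
Old length odd (5). Middle was index 2 = 16.
New length even (6). New median = avg of two middle elements.
x = 10: 2 elements are < x, 3 elements are > x.
New sorted list: [-15, 5, 10, 16, 27, 28]
New median = 13

Answer: 13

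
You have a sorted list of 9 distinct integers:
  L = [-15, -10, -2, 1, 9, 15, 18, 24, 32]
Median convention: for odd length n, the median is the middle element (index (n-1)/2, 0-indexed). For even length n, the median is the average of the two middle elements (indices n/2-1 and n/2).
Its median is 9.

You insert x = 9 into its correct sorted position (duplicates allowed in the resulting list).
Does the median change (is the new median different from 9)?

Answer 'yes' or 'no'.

Old median = 9
Insert x = 9
New median = 9
Changed? no

Answer: no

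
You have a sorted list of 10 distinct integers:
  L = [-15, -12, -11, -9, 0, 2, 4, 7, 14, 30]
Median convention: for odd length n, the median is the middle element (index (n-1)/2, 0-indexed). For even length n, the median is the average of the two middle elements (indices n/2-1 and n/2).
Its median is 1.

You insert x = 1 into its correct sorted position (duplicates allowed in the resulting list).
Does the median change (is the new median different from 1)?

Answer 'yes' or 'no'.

Old median = 1
Insert x = 1
New median = 1
Changed? no

Answer: no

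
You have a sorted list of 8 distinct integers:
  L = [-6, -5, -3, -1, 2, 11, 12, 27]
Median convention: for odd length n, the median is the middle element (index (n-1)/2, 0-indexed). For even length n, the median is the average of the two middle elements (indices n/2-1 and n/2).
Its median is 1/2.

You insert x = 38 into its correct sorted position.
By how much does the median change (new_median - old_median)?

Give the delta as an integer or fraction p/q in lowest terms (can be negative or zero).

Old median = 1/2
After inserting x = 38: new sorted = [-6, -5, -3, -1, 2, 11, 12, 27, 38]
New median = 2
Delta = 2 - 1/2 = 3/2

Answer: 3/2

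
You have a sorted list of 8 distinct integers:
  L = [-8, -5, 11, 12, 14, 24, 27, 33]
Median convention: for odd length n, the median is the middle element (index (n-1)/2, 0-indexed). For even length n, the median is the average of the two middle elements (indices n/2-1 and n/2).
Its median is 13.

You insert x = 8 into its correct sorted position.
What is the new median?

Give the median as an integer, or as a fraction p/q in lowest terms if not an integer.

Old list (sorted, length 8): [-8, -5, 11, 12, 14, 24, 27, 33]
Old median = 13
Insert x = 8
Old length even (8). Middle pair: indices 3,4 = 12,14.
New length odd (9). New median = single middle element.
x = 8: 2 elements are < x, 6 elements are > x.
New sorted list: [-8, -5, 8, 11, 12, 14, 24, 27, 33]
New median = 12

Answer: 12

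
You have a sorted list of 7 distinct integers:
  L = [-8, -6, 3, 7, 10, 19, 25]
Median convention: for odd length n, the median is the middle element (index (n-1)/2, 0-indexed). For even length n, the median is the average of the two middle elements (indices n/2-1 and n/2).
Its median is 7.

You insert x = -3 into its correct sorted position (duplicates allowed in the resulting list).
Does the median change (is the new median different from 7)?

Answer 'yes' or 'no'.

Old median = 7
Insert x = -3
New median = 5
Changed? yes

Answer: yes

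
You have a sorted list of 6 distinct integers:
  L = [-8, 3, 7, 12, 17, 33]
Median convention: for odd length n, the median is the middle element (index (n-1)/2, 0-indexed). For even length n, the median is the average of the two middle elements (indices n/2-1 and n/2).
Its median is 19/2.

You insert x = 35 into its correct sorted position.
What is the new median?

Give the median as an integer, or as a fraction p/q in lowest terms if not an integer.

Old list (sorted, length 6): [-8, 3, 7, 12, 17, 33]
Old median = 19/2
Insert x = 35
Old length even (6). Middle pair: indices 2,3 = 7,12.
New length odd (7). New median = single middle element.
x = 35: 6 elements are < x, 0 elements are > x.
New sorted list: [-8, 3, 7, 12, 17, 33, 35]
New median = 12

Answer: 12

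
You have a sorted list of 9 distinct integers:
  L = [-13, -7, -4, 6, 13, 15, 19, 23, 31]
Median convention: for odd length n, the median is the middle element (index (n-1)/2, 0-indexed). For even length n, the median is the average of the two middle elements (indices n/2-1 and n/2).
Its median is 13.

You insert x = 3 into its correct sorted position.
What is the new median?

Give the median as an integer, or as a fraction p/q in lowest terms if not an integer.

Old list (sorted, length 9): [-13, -7, -4, 6, 13, 15, 19, 23, 31]
Old median = 13
Insert x = 3
Old length odd (9). Middle was index 4 = 13.
New length even (10). New median = avg of two middle elements.
x = 3: 3 elements are < x, 6 elements are > x.
New sorted list: [-13, -7, -4, 3, 6, 13, 15, 19, 23, 31]
New median = 19/2

Answer: 19/2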